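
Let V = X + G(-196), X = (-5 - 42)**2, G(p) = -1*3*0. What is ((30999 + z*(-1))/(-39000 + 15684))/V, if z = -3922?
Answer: -743/1095852 ≈ -0.00067801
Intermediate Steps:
G(p) = 0 (G(p) = -3*0 = 0)
X = 2209 (X = (-47)**2 = 2209)
V = 2209 (V = 2209 + 0 = 2209)
((30999 + z*(-1))/(-39000 + 15684))/V = ((30999 - 3922*(-1))/(-39000 + 15684))/2209 = ((30999 + 3922)/(-23316))*(1/2209) = (34921*(-1/23316))*(1/2209) = -34921/23316*1/2209 = -743/1095852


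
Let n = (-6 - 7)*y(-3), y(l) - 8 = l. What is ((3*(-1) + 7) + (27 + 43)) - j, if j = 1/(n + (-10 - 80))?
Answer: 11471/155 ≈ 74.006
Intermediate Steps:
y(l) = 8 + l
n = -65 (n = (-6 - 7)*(8 - 3) = -13*5 = -65)
j = -1/155 (j = 1/(-65 + (-10 - 80)) = 1/(-65 - 90) = 1/(-155) = -1/155 ≈ -0.0064516)
((3*(-1) + 7) + (27 + 43)) - j = ((3*(-1) + 7) + (27 + 43)) - 1*(-1/155) = ((-3 + 7) + 70) + 1/155 = (4 + 70) + 1/155 = 74 + 1/155 = 11471/155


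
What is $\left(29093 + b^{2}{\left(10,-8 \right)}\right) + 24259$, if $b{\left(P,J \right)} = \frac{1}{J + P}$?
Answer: $\frac{213409}{4} \approx 53352.0$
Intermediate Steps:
$\left(29093 + b^{2}{\left(10,-8 \right)}\right) + 24259 = \left(29093 + \left(\frac{1}{-8 + 10}\right)^{2}\right) + 24259 = \left(29093 + \left(\frac{1}{2}\right)^{2}\right) + 24259 = \left(29093 + \frac{1}{4}\right) + 24259 = \frac{116373}{4} + 24259 = \frac{213409}{4}$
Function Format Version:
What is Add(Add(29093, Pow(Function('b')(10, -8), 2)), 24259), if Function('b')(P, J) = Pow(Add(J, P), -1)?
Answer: Rational(213409, 4) ≈ 53352.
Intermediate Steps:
Add(Add(29093, Pow(Function('b')(10, -8), 2)), 24259) = Add(Add(29093, Pow(Pow(Add(-8, 10), -1), 2)), 24259) = Add(Add(29093, Pow(Pow(2, -1), 2)), 24259) = Add(Add(29093, Pow(Rational(1, 2), 2)), 24259) = Add(Add(29093, Rational(1, 4)), 24259) = Add(Rational(116373, 4), 24259) = Rational(213409, 4)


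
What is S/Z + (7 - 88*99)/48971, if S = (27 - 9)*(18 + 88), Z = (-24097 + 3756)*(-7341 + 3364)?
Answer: -704107610017/3961565704447 ≈ -0.17773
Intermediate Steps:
Z = 80896157 (Z = -20341*(-3977) = 80896157)
S = 1908 (S = 18*106 = 1908)
S/Z + (7 - 88*99)/48971 = 1908/80896157 + (7 - 88*99)/48971 = 1908*(1/80896157) + (7 - 8712)*(1/48971) = 1908/80896157 - 8705*1/48971 = 1908/80896157 - 8705/48971 = -704107610017/3961565704447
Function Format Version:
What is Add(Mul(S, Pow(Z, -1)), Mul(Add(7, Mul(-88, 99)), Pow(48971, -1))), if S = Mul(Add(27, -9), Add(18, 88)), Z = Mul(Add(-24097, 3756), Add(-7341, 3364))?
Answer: Rational(-704107610017, 3961565704447) ≈ -0.17773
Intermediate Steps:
Z = 80896157 (Z = Mul(-20341, -3977) = 80896157)
S = 1908 (S = Mul(18, 106) = 1908)
Add(Mul(S, Pow(Z, -1)), Mul(Add(7, Mul(-88, 99)), Pow(48971, -1))) = Add(Mul(1908, Pow(80896157, -1)), Mul(Add(7, Mul(-88, 99)), Pow(48971, -1))) = Add(Mul(1908, Rational(1, 80896157)), Mul(Add(7, -8712), Rational(1, 48971))) = Add(Rational(1908, 80896157), Mul(-8705, Rational(1, 48971))) = Add(Rational(1908, 80896157), Rational(-8705, 48971)) = Rational(-704107610017, 3961565704447)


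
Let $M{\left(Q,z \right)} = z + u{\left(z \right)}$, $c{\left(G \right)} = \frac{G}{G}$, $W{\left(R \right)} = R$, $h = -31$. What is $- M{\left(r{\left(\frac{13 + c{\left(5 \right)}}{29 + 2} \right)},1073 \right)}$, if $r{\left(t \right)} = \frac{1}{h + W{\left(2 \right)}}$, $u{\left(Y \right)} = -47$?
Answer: $-1026$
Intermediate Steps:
$c{\left(G \right)} = 1$
$r{\left(t \right)} = - \frac{1}{29}$ ($r{\left(t \right)} = \frac{1}{-31 + 2} = \frac{1}{-29} = - \frac{1}{29}$)
$M{\left(Q,z \right)} = -47 + z$ ($M{\left(Q,z \right)} = z - 47 = -47 + z$)
$- M{\left(r{\left(\frac{13 + c{\left(5 \right)}}{29 + 2} \right)},1073 \right)} = - (-47 + 1073) = \left(-1\right) 1026 = -1026$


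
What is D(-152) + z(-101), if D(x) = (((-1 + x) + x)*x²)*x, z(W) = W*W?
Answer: 1071111641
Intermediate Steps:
z(W) = W²
D(x) = x³*(-1 + 2*x) (D(x) = ((-1 + 2*x)*x²)*x = (x²*(-1 + 2*x))*x = x³*(-1 + 2*x))
D(-152) + z(-101) = (-152)³*(-1 + 2*(-152)) + (-101)² = -3511808*(-1 - 304) + 10201 = -3511808*(-305) + 10201 = 1071101440 + 10201 = 1071111641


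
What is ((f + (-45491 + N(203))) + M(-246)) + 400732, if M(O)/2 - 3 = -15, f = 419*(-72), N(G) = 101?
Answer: 325150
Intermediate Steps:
f = -30168
M(O) = -24 (M(O) = 6 + 2*(-15) = 6 - 30 = -24)
((f + (-45491 + N(203))) + M(-246)) + 400732 = ((-30168 + (-45491 + 101)) - 24) + 400732 = ((-30168 - 45390) - 24) + 400732 = (-75558 - 24) + 400732 = -75582 + 400732 = 325150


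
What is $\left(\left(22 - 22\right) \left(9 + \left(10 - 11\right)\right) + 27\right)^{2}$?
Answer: $729$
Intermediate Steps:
$\left(\left(22 - 22\right) \left(9 + \left(10 - 11\right)\right) + 27\right)^{2} = \left(0 \left(9 + \left(10 - 11\right)\right) + 27\right)^{2} = \left(0 \left(9 - 1\right) + 27\right)^{2} = \left(0 \cdot 8 + 27\right)^{2} = \left(0 + 27\right)^{2} = 27^{2} = 729$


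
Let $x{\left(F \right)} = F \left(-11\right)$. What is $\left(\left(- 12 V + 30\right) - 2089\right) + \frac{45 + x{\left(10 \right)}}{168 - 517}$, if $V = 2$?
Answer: $- \frac{726902}{349} \approx -2082.8$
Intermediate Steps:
$x{\left(F \right)} = - 11 F$
$\left(\left(- 12 V + 30\right) - 2089\right) + \frac{45 + x{\left(10 \right)}}{168 - 517} = \left(\left(\left(-12\right) 2 + 30\right) - 2089\right) + \frac{45 - 110}{168 - 517} = \left(\left(-24 + 30\right) - 2089\right) + \frac{45 - 110}{-349} = \left(6 - 2089\right) - - \frac{65}{349} = -2083 + \frac{65}{349} = - \frac{726902}{349}$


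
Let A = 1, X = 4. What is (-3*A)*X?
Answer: -12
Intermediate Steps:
(-3*A)*X = -3*1*4 = -3*4 = -12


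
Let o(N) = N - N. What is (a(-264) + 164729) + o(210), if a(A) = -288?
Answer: 164441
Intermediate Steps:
o(N) = 0
(a(-264) + 164729) + o(210) = (-288 + 164729) + 0 = 164441 + 0 = 164441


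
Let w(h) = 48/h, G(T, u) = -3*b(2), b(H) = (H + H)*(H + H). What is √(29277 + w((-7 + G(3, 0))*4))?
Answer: √88562265/55 ≈ 171.10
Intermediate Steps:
b(H) = 4*H² (b(H) = (2*H)*(2*H) = 4*H²)
G(T, u) = -48 (G(T, u) = -12*2² = -12*4 = -3*16 = -48)
√(29277 + w((-7 + G(3, 0))*4)) = √(29277 + 48/(((-7 - 48)*4))) = √(29277 + 48/((-55*4))) = √(29277 + 48/(-220)) = √(29277 + 48*(-1/220)) = √(29277 - 12/55) = √(1610223/55) = √88562265/55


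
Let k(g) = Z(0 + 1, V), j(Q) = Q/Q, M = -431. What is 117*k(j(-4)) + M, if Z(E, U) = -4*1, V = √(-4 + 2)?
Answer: -899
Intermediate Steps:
V = I*√2 (V = √(-2) = I*√2 ≈ 1.4142*I)
j(Q) = 1
Z(E, U) = -4
k(g) = -4
117*k(j(-4)) + M = 117*(-4) - 431 = -468 - 431 = -899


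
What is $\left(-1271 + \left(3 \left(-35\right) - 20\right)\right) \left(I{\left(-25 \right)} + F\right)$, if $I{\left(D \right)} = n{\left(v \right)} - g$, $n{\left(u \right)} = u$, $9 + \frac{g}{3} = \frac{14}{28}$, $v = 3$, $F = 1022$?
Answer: $-1466498$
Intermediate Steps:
$g = - \frac{51}{2}$ ($g = -27 + 3 \cdot \frac{14}{28} = -27 + 3 \cdot 14 \cdot \frac{1}{28} = -27 + 3 \cdot \frac{1}{2} = -27 + \frac{3}{2} = - \frac{51}{2} \approx -25.5$)
$I{\left(D \right)} = \frac{57}{2}$ ($I{\left(D \right)} = 3 - - \frac{51}{2} = 3 + \frac{51}{2} = \frac{57}{2}$)
$\left(-1271 + \left(3 \left(-35\right) - 20\right)\right) \left(I{\left(-25 \right)} + F\right) = \left(-1271 + \left(3 \left(-35\right) - 20\right)\right) \left(\frac{57}{2} + 1022\right) = \left(-1271 - 125\right) \frac{2101}{2} = \left(-1396\right) \frac{2101}{2} = -1466498$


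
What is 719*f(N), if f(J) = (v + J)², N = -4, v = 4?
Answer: 0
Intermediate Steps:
f(J) = (4 + J)²
719*f(N) = 719*(4 - 4)² = 719*0² = 719*0 = 0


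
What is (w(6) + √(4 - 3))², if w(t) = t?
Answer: 49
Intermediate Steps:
(w(6) + √(4 - 3))² = (6 + √(4 - 3))² = (6 + √1)² = (6 + 1)² = 7² = 49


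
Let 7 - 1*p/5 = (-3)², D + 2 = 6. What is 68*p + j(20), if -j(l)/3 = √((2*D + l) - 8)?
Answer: -680 - 6*√5 ≈ -693.42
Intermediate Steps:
D = 4 (D = -2 + 6 = 4)
p = -10 (p = 35 - 5*(-3)² = 35 - 5*9 = 35 - 45 = -10)
j(l) = -3*√l (j(l) = -3*√((2*4 + l) - 8) = -3*√((8 + l) - 8) = -3*√l)
68*p + j(20) = 68*(-10) - 6*√5 = -680 - 6*√5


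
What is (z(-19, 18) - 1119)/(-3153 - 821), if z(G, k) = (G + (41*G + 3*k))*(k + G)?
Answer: 375/3974 ≈ 0.094363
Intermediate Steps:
z(G, k) = (G + k)*(3*k + 42*G) (z(G, k) = (G + (3*k + 41*G))*(G + k) = (3*k + 42*G)*(G + k) = (G + k)*(3*k + 42*G))
(z(-19, 18) - 1119)/(-3153 - 821) = ((3*18² + 42*(-19)² + 45*(-19)*18) - 1119)/(-3153 - 821) = ((3*324 + 42*361 - 15390) - 1119)/(-3974) = ((972 + 15162 - 15390) - 1119)*(-1/3974) = (744 - 1119)*(-1/3974) = -375*(-1/3974) = 375/3974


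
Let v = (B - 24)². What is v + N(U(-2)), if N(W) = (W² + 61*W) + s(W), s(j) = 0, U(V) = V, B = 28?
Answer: -102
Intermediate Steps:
N(W) = W² + 61*W (N(W) = (W² + 61*W) + 0 = W² + 61*W)
v = 16 (v = (28 - 24)² = 4² = 16)
v + N(U(-2)) = 16 - 2*(61 - 2) = 16 - 2*59 = 16 - 118 = -102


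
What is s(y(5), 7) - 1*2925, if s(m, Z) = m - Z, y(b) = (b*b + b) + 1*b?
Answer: -2897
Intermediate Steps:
y(b) = b**2 + 2*b (y(b) = (b**2 + b) + b = (b + b**2) + b = b**2 + 2*b)
s(y(5), 7) - 1*2925 = (5*(2 + 5) - 1*7) - 1*2925 = (5*7 - 7) - 2925 = (35 - 7) - 2925 = 28 - 2925 = -2897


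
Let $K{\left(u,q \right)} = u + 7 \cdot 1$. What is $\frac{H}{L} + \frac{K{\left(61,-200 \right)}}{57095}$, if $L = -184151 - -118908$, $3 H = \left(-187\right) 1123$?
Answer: $\frac{12003316667}{11175147255} \approx 1.0741$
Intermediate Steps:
$H = - \frac{210001}{3}$ ($H = \frac{\left(-187\right) 1123}{3} = \frac{1}{3} \left(-210001\right) = - \frac{210001}{3} \approx -70000.0$)
$K{\left(u,q \right)} = 7 + u$ ($K{\left(u,q \right)} = u + 7 = 7 + u$)
$L = -65243$ ($L = -184151 + 118908 = -65243$)
$\frac{H}{L} + \frac{K{\left(61,-200 \right)}}{57095} = - \frac{210001}{3 \left(-65243\right)} + \frac{7 + 61}{57095} = \left(- \frac{210001}{3}\right) \left(- \frac{1}{65243}\right) + 68 \cdot \frac{1}{57095} = \frac{210001}{195729} + \frac{68}{57095} = \frac{12003316667}{11175147255}$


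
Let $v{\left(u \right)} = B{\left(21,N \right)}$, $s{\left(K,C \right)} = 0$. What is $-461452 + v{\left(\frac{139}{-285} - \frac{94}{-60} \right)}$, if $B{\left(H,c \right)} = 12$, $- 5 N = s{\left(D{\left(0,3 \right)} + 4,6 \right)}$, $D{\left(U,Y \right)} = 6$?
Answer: $-461440$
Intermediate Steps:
$N = 0$ ($N = \left(- \frac{1}{5}\right) 0 = 0$)
$v{\left(u \right)} = 12$
$-461452 + v{\left(\frac{139}{-285} - \frac{94}{-60} \right)} = -461452 + 12 = -461440$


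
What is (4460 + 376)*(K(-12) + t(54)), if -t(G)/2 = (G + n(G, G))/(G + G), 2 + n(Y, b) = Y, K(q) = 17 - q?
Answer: 1176760/9 ≈ 1.3075e+5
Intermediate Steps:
n(Y, b) = -2 + Y
t(G) = -(-2 + 2*G)/G (t(G) = -2*(G + (-2 + G))/(G + G) = -2*(-2 + 2*G)/(2*G) = -2*(-2 + 2*G)*1/(2*G) = -(-2 + 2*G)/G)
(4460 + 376)*(K(-12) + t(54)) = (4460 + 376)*((17 - 1*(-12)) + (-2 + 2/54)) = 4836*((17 + 12) + (-2 + 2*(1/54))) = 4836*(29 + (-2 + 1/27)) = 4836*(29 - 53/27) = 4836*(730/27) = 1176760/9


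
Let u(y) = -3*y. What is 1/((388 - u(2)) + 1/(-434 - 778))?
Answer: 1212/477527 ≈ 0.0025381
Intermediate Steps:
1/((388 - u(2)) + 1/(-434 - 778)) = 1/((388 - (-3)*2) + 1/(-434 - 778)) = 1/((388 - 1*(-6)) + 1/(-1212)) = 1/((388 + 6) - 1/1212) = 1/(394 - 1/1212) = 1/(477527/1212) = 1212/477527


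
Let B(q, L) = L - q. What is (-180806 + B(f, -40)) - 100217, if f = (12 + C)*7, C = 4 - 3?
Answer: -281154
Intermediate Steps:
C = 1
f = 91 (f = (12 + 1)*7 = 13*7 = 91)
(-180806 + B(f, -40)) - 100217 = (-180806 + (-40 - 1*91)) - 100217 = (-180806 + (-40 - 91)) - 100217 = (-180806 - 131) - 100217 = -180937 - 100217 = -281154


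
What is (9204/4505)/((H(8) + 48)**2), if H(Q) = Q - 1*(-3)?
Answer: 156/265795 ≈ 0.00058692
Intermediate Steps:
H(Q) = 3 + Q (H(Q) = Q + 3 = 3 + Q)
(9204/4505)/((H(8) + 48)**2) = (9204/4505)/(((3 + 8) + 48)**2) = (9204*(1/4505))/((11 + 48)**2) = 9204/(4505*(59**2)) = (9204/4505)/3481 = (9204/4505)*(1/3481) = 156/265795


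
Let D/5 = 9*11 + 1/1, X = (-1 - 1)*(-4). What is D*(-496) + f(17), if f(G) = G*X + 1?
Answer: -247863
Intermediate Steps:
X = 8 (X = -2*(-4) = 8)
f(G) = 1 + 8*G (f(G) = G*8 + 1 = 8*G + 1 = 1 + 8*G)
D = 500 (D = 5*(9*11 + 1/1) = 5*(99 + 1) = 5*100 = 500)
D*(-496) + f(17) = 500*(-496) + (1 + 8*17) = -248000 + (1 + 136) = -248000 + 137 = -247863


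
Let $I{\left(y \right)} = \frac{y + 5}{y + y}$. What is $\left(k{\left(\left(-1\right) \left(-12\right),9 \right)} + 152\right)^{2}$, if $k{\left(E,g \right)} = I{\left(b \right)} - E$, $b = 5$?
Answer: $19881$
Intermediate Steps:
$I{\left(y \right)} = \frac{5 + y}{2 y}$
$k{\left(E,g \right)} = 1 - E$ ($k{\left(E,g \right)} = \frac{5 + 5}{2 \cdot 5} - E = \frac{1}{2} \cdot \frac{1}{5} \cdot 10 - E = 1 - E$)
$\left(k{\left(\left(-1\right) \left(-12\right),9 \right)} + 152\right)^{2} = \left(\left(1 - \left(-1\right) \left(-12\right)\right) + 152\right)^{2} = \left(\left(1 - 12\right) + 152\right)^{2} = \left(-11 + 152\right)^{2} = 141^{2} = 19881$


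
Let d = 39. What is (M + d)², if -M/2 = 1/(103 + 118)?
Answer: 74252689/48841 ≈ 1520.3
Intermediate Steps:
M = -2/221 (M = -2/(103 + 118) = -2/221 ≈ -0.0090498)
(M + d)² = (-2/221 + 39)² = (8617/221)² = 74252689/48841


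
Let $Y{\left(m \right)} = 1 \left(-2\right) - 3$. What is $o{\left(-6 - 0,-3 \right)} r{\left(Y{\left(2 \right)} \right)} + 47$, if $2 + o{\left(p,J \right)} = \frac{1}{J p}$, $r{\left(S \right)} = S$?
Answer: $\frac{1021}{18} \approx 56.722$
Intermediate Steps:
$Y{\left(m \right)} = -5$ ($Y{\left(m \right)} = -2 - 3 = -5$)
$o{\left(p,J \right)} = -2 + \frac{1}{J p}$
$o{\left(-6 - 0,-3 \right)} r{\left(Y{\left(2 \right)} \right)} + 47 = \left(-2 + \frac{1}{\left(-3\right) \left(-6 - 0\right)}\right) \left(-5\right) + 47 = \left(-2 - \frac{1}{3 \left(-6 + 0\right)}\right) \left(-5\right) + 47 = \left(-2 - \frac{1}{3 \left(-6\right)}\right) \left(-5\right) + 47 = \left(-2 - - \frac{1}{18}\right) \left(-5\right) + 47 = \left(-2 + \frac{1}{18}\right) \left(-5\right) + 47 = \left(- \frac{35}{18}\right) \left(-5\right) + 47 = \frac{175}{18} + 47 = \frac{1021}{18}$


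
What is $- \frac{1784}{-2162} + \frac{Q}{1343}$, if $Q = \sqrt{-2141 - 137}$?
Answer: $\frac{892}{1081} + \frac{i \sqrt{2278}}{1343} \approx 0.82516 + 0.035539 i$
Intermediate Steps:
$Q = i \sqrt{2278}$ ($Q = \sqrt{-2278} = i \sqrt{2278} \approx 47.728 i$)
$- \frac{1784}{-2162} + \frac{Q}{1343} = - \frac{1784}{-2162} + \frac{i \sqrt{2278}}{1343} = \left(-1784\right) \left(- \frac{1}{2162}\right) + i \sqrt{2278} \cdot \frac{1}{1343} = \frac{892}{1081} + \frac{i \sqrt{2278}}{1343}$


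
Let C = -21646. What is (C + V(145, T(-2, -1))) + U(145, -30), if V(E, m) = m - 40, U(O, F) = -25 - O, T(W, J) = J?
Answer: -21857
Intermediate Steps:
V(E, m) = -40 + m
(C + V(145, T(-2, -1))) + U(145, -30) = (-21646 + (-40 - 1)) + (-25 - 1*145) = (-21646 - 41) + (-25 - 145) = -21687 - 170 = -21857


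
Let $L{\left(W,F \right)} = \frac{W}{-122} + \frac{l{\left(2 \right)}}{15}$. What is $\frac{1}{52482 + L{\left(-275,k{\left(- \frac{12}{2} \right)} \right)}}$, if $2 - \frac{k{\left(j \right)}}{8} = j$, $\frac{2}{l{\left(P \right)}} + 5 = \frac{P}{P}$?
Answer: $\frac{915}{48023062} \approx 1.9053 \cdot 10^{-5}$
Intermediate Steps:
$l{\left(P \right)} = - \frac{1}{2}$ ($l{\left(P \right)} = \frac{2}{-5 + \frac{P}{P}} = \frac{2}{-5 + 1} = \frac{2}{-4} = 2 \left(- \frac{1}{4}\right) = - \frac{1}{2}$)
$k{\left(j \right)} = 16 - 8 j$
$L{\left(W,F \right)} = - \frac{1}{30} - \frac{W}{122}$ ($L{\left(W,F \right)} = \frac{W}{-122} - \frac{1}{2 \cdot 15} = W \left(- \frac{1}{122}\right) - \frac{1}{30} = - \frac{W}{122} - \frac{1}{30} = - \frac{1}{30} - \frac{W}{122}$)
$\frac{1}{52482 + L{\left(-275,k{\left(- \frac{12}{2} \right)} \right)}} = \frac{1}{52482 - - \frac{2032}{915}} = \frac{1}{52482 + \left(- \frac{1}{30} + \frac{275}{122}\right)} = \frac{1}{52482 + \frac{2032}{915}} = \frac{1}{\frac{48023062}{915}} = \frac{915}{48023062}$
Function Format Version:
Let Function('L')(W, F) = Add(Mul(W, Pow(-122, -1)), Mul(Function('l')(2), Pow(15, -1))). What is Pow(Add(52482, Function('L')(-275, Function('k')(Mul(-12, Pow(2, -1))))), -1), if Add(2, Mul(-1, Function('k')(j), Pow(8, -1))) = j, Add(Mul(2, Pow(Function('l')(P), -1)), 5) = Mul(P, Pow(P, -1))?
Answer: Rational(915, 48023062) ≈ 1.9053e-5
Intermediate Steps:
Function('l')(P) = Rational(-1, 2) (Function('l')(P) = Mul(2, Pow(Add(-5, Mul(P, Pow(P, -1))), -1)) = Mul(2, Pow(Add(-5, 1), -1)) = Mul(2, Pow(-4, -1)) = Mul(2, Rational(-1, 4)) = Rational(-1, 2))
Function('k')(j) = Add(16, Mul(-8, j))
Function('L')(W, F) = Add(Rational(-1, 30), Mul(Rational(-1, 122), W)) (Function('L')(W, F) = Add(Mul(W, Pow(-122, -1)), Mul(Rational(-1, 2), Pow(15, -1))) = Add(Mul(W, Rational(-1, 122)), Mul(Rational(-1, 2), Rational(1, 15))) = Add(Mul(Rational(-1, 122), W), Rational(-1, 30)) = Add(Rational(-1, 30), Mul(Rational(-1, 122), W)))
Pow(Add(52482, Function('L')(-275, Function('k')(Mul(-12, Pow(2, -1))))), -1) = Pow(Add(52482, Add(Rational(-1, 30), Mul(Rational(-1, 122), -275))), -1) = Pow(Add(52482, Add(Rational(-1, 30), Rational(275, 122))), -1) = Pow(Add(52482, Rational(2032, 915)), -1) = Pow(Rational(48023062, 915), -1) = Rational(915, 48023062)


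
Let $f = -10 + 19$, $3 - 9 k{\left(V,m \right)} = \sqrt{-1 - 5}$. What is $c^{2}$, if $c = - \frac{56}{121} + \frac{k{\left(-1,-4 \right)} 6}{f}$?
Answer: $\frac{88804}{3557763} + \frac{1048 i \sqrt{6}}{29403} \approx 0.024961 + 0.087306 i$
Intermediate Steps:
$k{\left(V,m \right)} = \frac{1}{3} - \frac{i \sqrt{6}}{9}$ ($k{\left(V,m \right)} = \frac{1}{3} - \frac{\sqrt{-1 - 5}}{9} = \frac{1}{3} - \frac{\sqrt{-6}}{9} = \frac{1}{3} - \frac{i \sqrt{6}}{9}$)
$f = 9$
$c = - \frac{262}{1089} - \frac{2 i \sqrt{6}}{27}$ ($c = - \frac{56}{121} + \frac{\left(\frac{1}{3} - \frac{i \sqrt{6}}{9}\right) 6}{9} = \left(-56\right) \frac{1}{121} + \left(2 - \frac{2 i \sqrt{6}}{3}\right) \frac{1}{9} = - \frac{56}{121} + \left(\frac{2}{9} - \frac{2 i \sqrt{6}}{27}\right) = - \frac{262}{1089} - \frac{2 i \sqrt{6}}{27} \approx -0.24059 - 0.18144 i$)
$c^{2} = \left(- \frac{262}{1089} - \frac{2 i \sqrt{6}}{27}\right)^{2}$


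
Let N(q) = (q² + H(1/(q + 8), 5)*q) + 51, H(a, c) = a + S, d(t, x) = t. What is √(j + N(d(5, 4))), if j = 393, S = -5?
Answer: √75101/13 ≈ 21.080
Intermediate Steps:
H(a, c) = -5 + a (H(a, c) = a - 5 = -5 + a)
N(q) = 51 + q² + q*(-5 + 1/(8 + q)) (N(q) = (q² + (-5 + 1/(q + 8))*q) + 51 = (q² + (-5 + 1/(8 + q))*q) + 51 = (q² + q*(-5 + 1/(8 + q))) + 51 = 51 + q² + q*(-5 + 1/(8 + q)))
√(j + N(d(5, 4))) = √(393 + (408 + 5³ + 3*5² + 12*5)/(8 + 5)) = √(393 + (408 + 125 + 3*25 + 60)/13) = √(393 + (408 + 125 + 75 + 60)/13) = √(393 + (1/13)*668) = √(393 + 668/13) = √(5777/13) = √75101/13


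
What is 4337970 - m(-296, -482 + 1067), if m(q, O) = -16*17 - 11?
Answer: 4338253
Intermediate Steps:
m(q, O) = -283 (m(q, O) = -272 - 11 = -283)
4337970 - m(-296, -482 + 1067) = 4337970 - 1*(-283) = 4337970 + 283 = 4338253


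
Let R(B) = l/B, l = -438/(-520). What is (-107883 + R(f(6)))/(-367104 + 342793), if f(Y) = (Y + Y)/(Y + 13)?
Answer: 112196933/25283440 ≈ 4.4376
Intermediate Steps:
l = 219/260 (l = -438*(-1/520) = 219/260 ≈ 0.84231)
f(Y) = 2*Y/(13 + Y) (f(Y) = (2*Y)/(13 + Y) = 2*Y/(13 + Y))
R(B) = 219/(260*B)
(-107883 + R(f(6)))/(-367104 + 342793) = (-107883 + 219/(260*((2*6/(13 + 6)))))/(-367104 + 342793) = (-107883 + 219/(260*((2*6/19))))/(-24311) = (-107883 + 219/(260*((2*6*(1/19)))))*(-1/24311) = (-107883 + 219/(260*(12/19)))*(-1/24311) = (-107883 + (219/260)*(19/12))*(-1/24311) = (-107883 + 1387/1040)*(-1/24311) = -112196933/1040*(-1/24311) = 112196933/25283440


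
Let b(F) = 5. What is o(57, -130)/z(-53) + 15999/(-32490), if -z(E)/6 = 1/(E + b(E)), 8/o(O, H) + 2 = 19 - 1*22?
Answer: -143957/10830 ≈ -13.292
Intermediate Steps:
o(O, H) = -8/5 (o(O, H) = 8/(-2 + (19 - 1*22)) = 8/(-2 + (19 - 22)) = 8/(-2 - 3) = 8/(-5) = 8*(-⅕) = -8/5)
z(E) = -6/(5 + E) (z(E) = -6/(E + 5) = -6/(5 + E))
o(57, -130)/z(-53) + 15999/(-32490) = -8/(5*((-6/(5 - 53)))) + 15999/(-32490) = -8/(5*((-6/(-48)))) + 15999*(-1/32490) = -8/(5*((-6*(-1/48)))) - 5333/10830 = -8/(5*⅛) - 5333/10830 = -8/5*8 - 5333/10830 = -64/5 - 5333/10830 = -143957/10830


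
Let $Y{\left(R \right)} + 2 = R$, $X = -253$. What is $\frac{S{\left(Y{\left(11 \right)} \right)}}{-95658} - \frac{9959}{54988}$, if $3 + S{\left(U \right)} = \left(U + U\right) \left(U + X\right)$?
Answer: $- \frac{118497627}{876673684} \approx -0.13517$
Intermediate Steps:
$Y{\left(R \right)} = -2 + R$
$S{\left(U \right)} = -3 + 2 U \left(-253 + U\right)$ ($S{\left(U \right)} = -3 + \left(U + U\right) \left(U - 253\right) = -3 + 2 U \left(-253 + U\right)$)
$\frac{S{\left(Y{\left(11 \right)} \right)}}{-95658} - \frac{9959}{54988} = \frac{-3 - 506 \left(-2 + 11\right) + 2 \left(-2 + 11\right)^{2}}{-95658} - \frac{9959}{54988} = \left(-3 - 4554 + 2 \cdot 9^{2}\right) \left(- \frac{1}{95658}\right) - \frac{9959}{54988} = \left(-3 - 4554 + 2 \cdot 81\right) \left(- \frac{1}{95658}\right) - \frac{9959}{54988} = \left(-3 - 4554 + 162\right) \left(- \frac{1}{95658}\right) - \frac{9959}{54988} = \left(-4395\right) \left(- \frac{1}{95658}\right) - \frac{9959}{54988} = \frac{1465}{31886} - \frac{9959}{54988} = - \frac{118497627}{876673684}$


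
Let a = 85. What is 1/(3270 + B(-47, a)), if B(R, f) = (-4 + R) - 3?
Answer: 1/3216 ≈ 0.00031095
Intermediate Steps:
B(R, f) = -7 + R
1/(3270 + B(-47, a)) = 1/(3270 + (-7 - 47)) = 1/(3270 - 54) = 1/3216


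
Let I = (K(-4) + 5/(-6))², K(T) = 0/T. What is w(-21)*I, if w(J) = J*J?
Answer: 1225/4 ≈ 306.25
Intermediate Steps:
w(J) = J²
K(T) = 0
I = 25/36 (I = (0 + 5/(-6))² = (0 + 5*(-⅙))² = (0 - ⅚)² = (-⅚)² = 25/36 ≈ 0.69444)
w(-21)*I = (-21)²*(25/36) = 441*(25/36) = 1225/4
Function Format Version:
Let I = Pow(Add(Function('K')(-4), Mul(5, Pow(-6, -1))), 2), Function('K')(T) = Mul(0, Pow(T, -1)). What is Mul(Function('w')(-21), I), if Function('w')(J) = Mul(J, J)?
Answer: Rational(1225, 4) ≈ 306.25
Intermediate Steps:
Function('w')(J) = Pow(J, 2)
Function('K')(T) = 0
I = Rational(25, 36) (I = Pow(Add(0, Mul(5, Pow(-6, -1))), 2) = Pow(Add(0, Mul(5, Rational(-1, 6))), 2) = Pow(Add(0, Rational(-5, 6)), 2) = Pow(Rational(-5, 6), 2) = Rational(25, 36) ≈ 0.69444)
Mul(Function('w')(-21), I) = Mul(Pow(-21, 2), Rational(25, 36)) = Mul(441, Rational(25, 36)) = Rational(1225, 4)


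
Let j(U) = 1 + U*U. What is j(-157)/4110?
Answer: 2465/411 ≈ 5.9976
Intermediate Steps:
j(U) = 1 + U²
j(-157)/4110 = (1 + (-157)²)/4110 = (1 + 24649)*(1/4110) = 24650*(1/4110) = 2465/411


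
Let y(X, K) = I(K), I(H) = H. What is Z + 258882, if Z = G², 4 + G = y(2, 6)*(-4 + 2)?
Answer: 259138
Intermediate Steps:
y(X, K) = K
G = -16 (G = -4 + 6*(-4 + 2) = -4 + 6*(-2) = -4 - 12 = -16)
Z = 256 (Z = (-16)² = 256)
Z + 258882 = 256 + 258882 = 259138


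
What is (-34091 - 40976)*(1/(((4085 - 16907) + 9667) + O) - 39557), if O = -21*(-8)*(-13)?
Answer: 15853761853208/5339 ≈ 2.9694e+9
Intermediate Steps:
O = -2184 (O = 168*(-13) = -2184)
(-34091 - 40976)*(1/(((4085 - 16907) + 9667) + O) - 39557) = (-34091 - 40976)*(1/(((4085 - 16907) + 9667) - 2184) - 39557) = -75067*(1/((-12822 + 9667) - 2184) - 39557) = -75067*(1/(-3155 - 2184) - 39557) = -75067*(1/(-5339) - 39557) = -75067*(-1/5339 - 39557) = -75067*(-211194824/5339) = 15853761853208/5339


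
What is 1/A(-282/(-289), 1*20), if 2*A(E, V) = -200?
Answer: -1/100 ≈ -0.010000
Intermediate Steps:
A(E, V) = -100 (A(E, V) = (½)*(-200) = -100)
1/A(-282/(-289), 1*20) = 1/(-100) = -1/100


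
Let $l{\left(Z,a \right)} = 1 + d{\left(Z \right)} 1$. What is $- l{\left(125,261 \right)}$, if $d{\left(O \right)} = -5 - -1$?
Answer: $3$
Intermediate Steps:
$d{\left(O \right)} = -4$ ($d{\left(O \right)} = -5 + 1 = -4$)
$l{\left(Z,a \right)} = -3$ ($l{\left(Z,a \right)} = 1 - 4 = -3$)
$- l{\left(125,261 \right)} = \left(-1\right) \left(-3\right) = 3$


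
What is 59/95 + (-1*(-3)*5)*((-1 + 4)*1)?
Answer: 4334/95 ≈ 45.621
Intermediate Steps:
59/95 + (-1*(-3)*5)*((-1 + 4)*1) = 59*(1/95) + (3*5)*(3*1) = 59/95 + 15*3 = 59/95 + 45 = 4334/95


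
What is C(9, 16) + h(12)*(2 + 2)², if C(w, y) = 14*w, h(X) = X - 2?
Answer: 286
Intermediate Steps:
h(X) = -2 + X
C(9, 16) + h(12)*(2 + 2)² = 14*9 + (-2 + 12)*(2 + 2)² = 126 + 10*4² = 126 + 10*16 = 126 + 160 = 286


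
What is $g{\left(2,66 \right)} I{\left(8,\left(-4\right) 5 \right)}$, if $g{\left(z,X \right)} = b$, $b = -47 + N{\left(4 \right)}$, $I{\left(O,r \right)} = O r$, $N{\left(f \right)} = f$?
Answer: $6880$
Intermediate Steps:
$b = -43$ ($b = -47 + 4 = -43$)
$g{\left(z,X \right)} = -43$
$g{\left(2,66 \right)} I{\left(8,\left(-4\right) 5 \right)} = - 43 \cdot 8 \left(\left(-4\right) 5\right) = - 43 \cdot 8 \left(-20\right) = \left(-43\right) \left(-160\right) = 6880$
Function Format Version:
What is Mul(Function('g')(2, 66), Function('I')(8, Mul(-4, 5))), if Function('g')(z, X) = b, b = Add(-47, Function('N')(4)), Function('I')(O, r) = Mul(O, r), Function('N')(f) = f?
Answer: 6880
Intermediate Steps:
b = -43 (b = Add(-47, 4) = -43)
Function('g')(z, X) = -43
Mul(Function('g')(2, 66), Function('I')(8, Mul(-4, 5))) = Mul(-43, Mul(8, Mul(-4, 5))) = Mul(-43, Mul(8, -20)) = Mul(-43, -160) = 6880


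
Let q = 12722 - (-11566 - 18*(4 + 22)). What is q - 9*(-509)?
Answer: 29337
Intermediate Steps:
q = 24756 (q = 12722 - (-11566 - 18*26) = 12722 - (-11566 - 468) = 12722 - 1*(-12034) = 12722 + 12034 = 24756)
q - 9*(-509) = 24756 - 9*(-509) = 24756 - 1*(-4581) = 24756 + 4581 = 29337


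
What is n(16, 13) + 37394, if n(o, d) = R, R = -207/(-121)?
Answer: 4524881/121 ≈ 37396.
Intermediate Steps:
R = 207/121 (R = -207*(-1/121) = 207/121 ≈ 1.7107)
n(o, d) = 207/121
n(16, 13) + 37394 = 207/121 + 37394 = 4524881/121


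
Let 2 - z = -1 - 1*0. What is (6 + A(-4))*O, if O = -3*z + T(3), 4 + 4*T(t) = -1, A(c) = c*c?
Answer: -451/2 ≈ -225.50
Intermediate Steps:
A(c) = c**2
T(t) = -5/4 (T(t) = -1 + (1/4)*(-1) = -1 - 1/4 = -5/4)
z = 3 (z = 2 - (-1 - 1*0) = 2 - (-1 + 0) = 2 - 1*(-1) = 2 + 1 = 3)
O = -41/4 (O = -3*3 - 5/4 = -9 - 5/4 = -41/4 ≈ -10.250)
(6 + A(-4))*O = (6 + (-4)**2)*(-41/4) = (6 + 16)*(-41/4) = 22*(-41/4) = -451/2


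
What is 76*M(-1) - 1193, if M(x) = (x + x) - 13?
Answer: -2333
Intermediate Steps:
M(x) = -13 + 2*x (M(x) = 2*x - 13 = -13 + 2*x)
76*M(-1) - 1193 = 76*(-13 + 2*(-1)) - 1193 = 76*(-13 - 2) - 1193 = 76*(-15) - 1193 = -1140 - 1193 = -2333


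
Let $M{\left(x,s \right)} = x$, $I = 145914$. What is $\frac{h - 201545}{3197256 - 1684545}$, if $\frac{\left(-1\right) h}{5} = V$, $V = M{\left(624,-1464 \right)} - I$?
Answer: $\frac{524905}{1512711} \approx 0.347$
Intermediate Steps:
$V = -145290$ ($V = 624 - 145914 = -145290$)
$h = 726450$ ($h = \left(-5\right) \left(-145290\right) = 726450$)
$\frac{h - 201545}{3197256 - 1684545} = \frac{726450 - 201545}{3197256 - 1684545} = \frac{524905}{1512711}$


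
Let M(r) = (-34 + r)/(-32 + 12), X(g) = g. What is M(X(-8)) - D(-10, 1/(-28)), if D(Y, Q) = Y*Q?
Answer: 61/35 ≈ 1.7429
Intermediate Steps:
D(Y, Q) = Q*Y
M(r) = 17/10 - r/20 (M(r) = (-34 + r)/(-20) = (-34 + r)*(-1/20) = 17/10 - r/20)
M(X(-8)) - D(-10, 1/(-28)) = (17/10 - 1/20*(-8)) - (-10)/(-28) = (17/10 + ⅖) - (-1)*(-10)/28 = 21/10 - 1*5/14 = 21/10 - 5/14 = 61/35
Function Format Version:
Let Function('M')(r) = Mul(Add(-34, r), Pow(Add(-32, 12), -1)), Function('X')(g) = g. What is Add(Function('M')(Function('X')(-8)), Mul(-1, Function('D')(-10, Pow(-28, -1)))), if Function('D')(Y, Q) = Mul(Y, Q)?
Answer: Rational(61, 35) ≈ 1.7429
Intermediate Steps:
Function('D')(Y, Q) = Mul(Q, Y)
Function('M')(r) = Add(Rational(17, 10), Mul(Rational(-1, 20), r)) (Function('M')(r) = Mul(Add(-34, r), Pow(-20, -1)) = Mul(Add(-34, r), Rational(-1, 20)) = Add(Rational(17, 10), Mul(Rational(-1, 20), r)))
Add(Function('M')(Function('X')(-8)), Mul(-1, Function('D')(-10, Pow(-28, -1)))) = Add(Add(Rational(17, 10), Mul(Rational(-1, 20), -8)), Mul(-1, Mul(Pow(-28, -1), -10))) = Add(Add(Rational(17, 10), Rational(2, 5)), Mul(-1, Mul(Rational(-1, 28), -10))) = Add(Rational(21, 10), Mul(-1, Rational(5, 14))) = Add(Rational(21, 10), Rational(-5, 14)) = Rational(61, 35)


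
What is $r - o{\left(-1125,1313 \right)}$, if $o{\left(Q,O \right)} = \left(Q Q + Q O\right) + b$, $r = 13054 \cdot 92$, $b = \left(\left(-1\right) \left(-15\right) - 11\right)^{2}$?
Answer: $1412452$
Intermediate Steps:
$b = 16$ ($b = \left(15 - 11\right)^{2} = 4^{2} = 16$)
$r = 1200968$
$o{\left(Q,O \right)} = 16 + Q^{2} + O Q$ ($o{\left(Q,O \right)} = \left(Q Q + Q O\right) + 16 = \left(Q^{2} + O Q\right) + 16 = 16 + Q^{2} + O Q$)
$r - o{\left(-1125,1313 \right)} = 1200968 - \left(16 + \left(-1125\right)^{2} + 1313 \left(-1125\right)\right) = 1200968 - \left(16 + 1265625 - 1477125\right) = 1200968 - -211484 = 1200968 + 211484 = 1412452$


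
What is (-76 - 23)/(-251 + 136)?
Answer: 99/115 ≈ 0.86087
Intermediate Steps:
(-76 - 23)/(-251 + 136) = -99/(-115) = -99*(-1/115) = 99/115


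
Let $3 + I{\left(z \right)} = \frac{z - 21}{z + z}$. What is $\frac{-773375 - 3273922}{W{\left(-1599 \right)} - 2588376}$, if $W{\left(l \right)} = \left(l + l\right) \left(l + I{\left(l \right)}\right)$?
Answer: $- \frac{1349099}{844400} \approx -1.5977$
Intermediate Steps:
$I{\left(z \right)} = -3 + \frac{-21 + z}{2 z}$ ($I{\left(z \right)} = -3 + \frac{z - 21}{z + z} = -3 + \frac{-21 + z}{2 z}$)
$W{\left(l \right)} = 2 l \left(l + \frac{-21 - 5 l}{2 l}\right)$ ($W{\left(l \right)} = \left(l + l\right) \left(l + \frac{-21 - 5 l}{2 l}\right) = 2 l \left(l + \frac{-21 - 5 l}{2 l}\right)$)
$\frac{-773375 - 3273922}{W{\left(-1599 \right)} - 2588376} = \frac{-773375 - 3273922}{\left(-21 - -7995 + 2 \left(-1599\right)^{2}\right) - 2588376} = - \frac{4047297}{\left(-21 + 7995 + 2 \cdot 2556801\right) - 2588376} = - \frac{4047297}{\left(-21 + 7995 + 5113602\right) - 2588376} = - \frac{4047297}{5121576 - 2588376} = - \frac{4047297}{2533200} = \left(-4047297\right) \frac{1}{2533200} = - \frac{1349099}{844400}$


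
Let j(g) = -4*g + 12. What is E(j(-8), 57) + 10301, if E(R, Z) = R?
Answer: 10345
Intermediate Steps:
j(g) = 12 - 4*g
E(j(-8), 57) + 10301 = (12 - 4*(-8)) + 10301 = (12 + 32) + 10301 = 44 + 10301 = 10345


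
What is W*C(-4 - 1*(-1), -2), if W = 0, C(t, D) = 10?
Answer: 0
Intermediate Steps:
W*C(-4 - 1*(-1), -2) = 0*10 = 0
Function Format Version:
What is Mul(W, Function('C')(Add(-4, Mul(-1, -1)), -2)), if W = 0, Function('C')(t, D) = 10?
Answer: 0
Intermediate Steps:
Mul(W, Function('C')(Add(-4, Mul(-1, -1)), -2)) = Mul(0, 10) = 0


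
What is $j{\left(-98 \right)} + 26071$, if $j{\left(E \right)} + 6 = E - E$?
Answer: $26065$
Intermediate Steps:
$j{\left(E \right)} = -6$ ($j{\left(E \right)} = -6 + \left(E - E\right) = -6 + 0 = -6$)
$j{\left(-98 \right)} + 26071 = -6 + 26071 = 26065$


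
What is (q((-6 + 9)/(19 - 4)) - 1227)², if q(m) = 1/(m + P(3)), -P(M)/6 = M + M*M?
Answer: 194038488004/128881 ≈ 1.5056e+6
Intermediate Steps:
P(M) = -6*M - 6*M² (P(M) = -6*(M + M*M) = -6*(M + M²) = -6*M - 6*M²)
q(m) = 1/(-72 + m) (q(m) = 1/(m - 6*3*(1 + 3)) = 1/(m - 6*3*4) = 1/(m - 72) = 1/(-72 + m))
(q((-6 + 9)/(19 - 4)) - 1227)² = (1/(-72 + (-6 + 9)/(19 - 4)) - 1227)² = (1/(-72 + 3/15) - 1227)² = (1/(-72 + 3*(1/15)) - 1227)² = (1/(-72 + ⅕) - 1227)² = (1/(-359/5) - 1227)² = (-5/359 - 1227)² = (-440498/359)² = 194038488004/128881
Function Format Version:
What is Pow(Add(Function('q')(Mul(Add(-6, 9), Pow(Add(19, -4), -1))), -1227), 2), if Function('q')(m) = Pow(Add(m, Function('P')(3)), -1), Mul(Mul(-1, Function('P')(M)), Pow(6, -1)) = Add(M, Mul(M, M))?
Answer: Rational(194038488004, 128881) ≈ 1.5056e+6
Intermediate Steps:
Function('P')(M) = Add(Mul(-6, M), Mul(-6, Pow(M, 2))) (Function('P')(M) = Mul(-6, Add(M, Mul(M, M))) = Mul(-6, Add(M, Pow(M, 2))) = Add(Mul(-6, M), Mul(-6, Pow(M, 2))))
Function('q')(m) = Pow(Add(-72, m), -1) (Function('q')(m) = Pow(Add(m, Mul(-6, 3, Add(1, 3))), -1) = Pow(Add(m, Mul(-6, 3, 4)), -1) = Pow(Add(m, -72), -1) = Pow(Add(-72, m), -1))
Pow(Add(Function('q')(Mul(Add(-6, 9), Pow(Add(19, -4), -1))), -1227), 2) = Pow(Add(Pow(Add(-72, Mul(Add(-6, 9), Pow(Add(19, -4), -1))), -1), -1227), 2) = Pow(Add(Pow(Add(-72, Mul(3, Pow(15, -1))), -1), -1227), 2) = Pow(Add(Pow(Add(-72, Mul(3, Rational(1, 15))), -1), -1227), 2) = Pow(Add(Pow(Add(-72, Rational(1, 5)), -1), -1227), 2) = Pow(Add(Pow(Rational(-359, 5), -1), -1227), 2) = Pow(Add(Rational(-5, 359), -1227), 2) = Pow(Rational(-440498, 359), 2) = Rational(194038488004, 128881)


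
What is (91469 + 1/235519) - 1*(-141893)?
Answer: 54961184879/235519 ≈ 2.3336e+5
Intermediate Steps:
(91469 + 1/235519) - 1*(-141893) = (91469 + 1/235519) + 141893 = 21542687412/235519 + 141893 = 54961184879/235519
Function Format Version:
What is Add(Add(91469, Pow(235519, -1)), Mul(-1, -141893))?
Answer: Rational(54961184879, 235519) ≈ 2.3336e+5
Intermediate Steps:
Add(Add(91469, Pow(235519, -1)), Mul(-1, -141893)) = Add(Add(91469, Rational(1, 235519)), 141893) = Add(Rational(21542687412, 235519), 141893) = Rational(54961184879, 235519)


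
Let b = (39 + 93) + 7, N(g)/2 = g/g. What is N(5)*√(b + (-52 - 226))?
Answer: 2*I*√139 ≈ 23.58*I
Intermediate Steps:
N(g) = 2 (N(g) = 2*(g/g) = 2*1 = 2)
b = 139 (b = 132 + 7 = 139)
N(5)*√(b + (-52 - 226)) = 2*√(139 + (-52 - 226)) = 2*√(139 - 278) = 2*√(-139) = 2*(I*√139) = 2*I*√139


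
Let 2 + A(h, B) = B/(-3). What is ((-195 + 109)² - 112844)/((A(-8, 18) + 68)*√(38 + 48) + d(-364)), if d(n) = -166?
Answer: -89308/1439 - 32280*√86/1439 ≈ -270.09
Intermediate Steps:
A(h, B) = -2 - B/3 (A(h, B) = -2 + B/(-3) = -2 + B*(-⅓) = -2 - B/3)
((-195 + 109)² - 112844)/((A(-8, 18) + 68)*√(38 + 48) + d(-364)) = ((-195 + 109)² - 112844)/(((-2 - ⅓*18) + 68)*√(38 + 48) - 166) = ((-86)² - 112844)/(((-2 - 6) + 68)*√86 - 166) = (7396 - 112844)/((-8 + 68)*√86 - 166) = -105448/(60*√86 - 166) = -105448/(-166 + 60*√86)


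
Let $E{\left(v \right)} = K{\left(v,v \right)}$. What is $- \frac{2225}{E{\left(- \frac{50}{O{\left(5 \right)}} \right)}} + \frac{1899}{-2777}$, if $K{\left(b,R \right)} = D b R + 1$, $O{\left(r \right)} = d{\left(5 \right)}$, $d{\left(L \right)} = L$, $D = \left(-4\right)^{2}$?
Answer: $- \frac{9219124}{4445977} \approx -2.0736$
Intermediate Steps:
$D = 16$
$O{\left(r \right)} = 5$
$K{\left(b,R \right)} = 1 + 16 R b$ ($K{\left(b,R \right)} = 16 b R + 1 = 16 R b + 1 = 1 + 16 R b$)
$E{\left(v \right)} = 1 + 16 v^{2}$ ($E{\left(v \right)} = 1 + 16 v v = 1 + 16 v^{2}$)
$- \frac{2225}{E{\left(- \frac{50}{O{\left(5 \right)}} \right)}} + \frac{1899}{-2777} = - \frac{2225}{1 + 16 \left(- \frac{50}{5}\right)^{2}} + \frac{1899}{-2777} = - \frac{2225}{1 + 16 \left(\left(-50\right) \frac{1}{5}\right)^{2}} + 1899 \left(- \frac{1}{2777}\right) = - \frac{2225}{1 + 16 \left(-10\right)^{2}} - \frac{1899}{2777} = - \frac{2225}{1 + 16 \cdot 100} - \frac{1899}{2777} = - \frac{2225}{1 + 1600} - \frac{1899}{2777} = - \frac{2225}{1601} - \frac{1899}{2777} = - \frac{9219124}{4445977}$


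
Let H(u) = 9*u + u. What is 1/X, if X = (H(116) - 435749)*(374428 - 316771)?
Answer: -1/25057097973 ≈ -3.9909e-11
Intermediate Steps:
H(u) = 10*u
X = -25057097973 (X = (10*116 - 435749)*(374428 - 316771) = (1160 - 435749)*57657 = -434589*57657 = -25057097973)
1/X = 1/(-25057097973) = -1/25057097973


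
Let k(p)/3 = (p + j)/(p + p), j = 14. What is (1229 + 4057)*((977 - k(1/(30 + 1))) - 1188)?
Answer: -4564461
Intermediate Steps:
k(p) = 3*(14 + p)/(2*p) (k(p) = 3*((p + 14)/(p + p)) = 3*((14 + p)/((2*p))) = 3*((14 + p)*(1/(2*p))) = 3*((14 + p)/(2*p)) = 3*(14 + p)/(2*p))
(1229 + 4057)*((977 - k(1/(30 + 1))) - 1188) = (1229 + 4057)*((977 - (3/2 + 21/(1/(30 + 1)))) - 1188) = 5286*((977 - (3/2 + 21/(1/31))) - 1188) = 5286*((977 - (3/2 + 21*31)) - 1188) = 5286*((977 - (3/2 + 651)) - 1188) = 5286*((977 - 1*1305/2) - 1188) = 5286*((977 - 1305/2) - 1188) = 5286*(649/2 - 1188) = 5286*(-1727/2) = -4564461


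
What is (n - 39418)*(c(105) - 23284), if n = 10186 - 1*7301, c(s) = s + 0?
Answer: 846798407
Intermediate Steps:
c(s) = s
n = 2885 (n = 10186 - 7301 = 2885)
(n - 39418)*(c(105) - 23284) = (2885 - 39418)*(105 - 23284) = -36533*(-23179) = 846798407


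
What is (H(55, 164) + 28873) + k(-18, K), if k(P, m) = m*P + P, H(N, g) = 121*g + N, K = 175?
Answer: 45604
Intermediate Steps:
H(N, g) = N + 121*g
k(P, m) = P + P*m (k(P, m) = P*m + P = P + P*m)
(H(55, 164) + 28873) + k(-18, K) = ((55 + 121*164) + 28873) - 18*(1 + 175) = ((55 + 19844) + 28873) - 18*176 = (19899 + 28873) - 3168 = 48772 - 3168 = 45604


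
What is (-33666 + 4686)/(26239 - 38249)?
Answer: 2898/1201 ≈ 2.4130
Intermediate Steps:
(-33666 + 4686)/(26239 - 38249) = -28980/(-12010) = -28980*(-1/12010) = 2898/1201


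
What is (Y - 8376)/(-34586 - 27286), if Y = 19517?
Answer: -11141/61872 ≈ -0.18007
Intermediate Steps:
(Y - 8376)/(-34586 - 27286) = (19517 - 8376)/(-34586 - 27286) = 11141/(-61872) = 11141*(-1/61872) = -11141/61872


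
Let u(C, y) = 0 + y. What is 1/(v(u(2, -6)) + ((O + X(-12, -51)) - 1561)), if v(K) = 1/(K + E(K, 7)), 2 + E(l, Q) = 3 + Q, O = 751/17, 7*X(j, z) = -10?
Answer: -238/361225 ≈ -0.00065887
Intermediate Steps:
X(j, z) = -10/7 (X(j, z) = (⅐)*(-10) = -10/7)
O = 751/17 (O = 751*(1/17) = 751/17 ≈ 44.176)
E(l, Q) = 1 + Q (E(l, Q) = -2 + (3 + Q) = 1 + Q)
u(C, y) = y
v(K) = 1/(8 + K) (v(K) = 1/(K + (1 + 7)) = 1/(K + 8) = 1/(8 + K))
1/(v(u(2, -6)) + ((O + X(-12, -51)) - 1561)) = 1/(1/(8 - 6) + ((751/17 - 10/7) - 1561)) = 1/(1/2 + (5087/119 - 1561)) = 1/(½ - 180672/119) = 1/(-361225/238) = -238/361225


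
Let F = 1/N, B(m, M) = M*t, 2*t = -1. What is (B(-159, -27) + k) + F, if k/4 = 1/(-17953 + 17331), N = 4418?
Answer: 9270224/686999 ≈ 13.494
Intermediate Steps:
t = -1/2 (t = (1/2)*(-1) = -1/2 ≈ -0.50000)
B(m, M) = -M/2 (B(m, M) = M*(-1/2) = -M/2)
k = -2/311 (k = 4/(-17953 + 17331) = 4/(-622) = 4*(-1/622) = -2/311 ≈ -0.0064309)
F = 1/4418 ≈ 0.00022635
(B(-159, -27) + k) + F = (-1/2*(-27) - 2/311) + 1/4418 = (27/2 - 2/311) + 1/4418 = 8393/622 + 1/4418 = 9270224/686999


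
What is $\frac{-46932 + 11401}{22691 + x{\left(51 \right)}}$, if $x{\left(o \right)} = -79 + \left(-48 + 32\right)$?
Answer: $- \frac{35531}{22596} \approx -1.5724$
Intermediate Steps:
$x{\left(o \right)} = -95$ ($x{\left(o \right)} = -79 - 16 = -95$)
$\frac{-46932 + 11401}{22691 + x{\left(51 \right)}} = \frac{-46932 + 11401}{22691 - 95} = - \frac{35531}{22596}$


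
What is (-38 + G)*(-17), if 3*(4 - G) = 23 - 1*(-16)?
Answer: 799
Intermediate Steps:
G = -9 (G = 4 - (23 - 1*(-16))/3 = 4 - (23 + 16)/3 = 4 - ⅓*39 = 4 - 13 = -9)
(-38 + G)*(-17) = (-38 - 9)*(-17) = -47*(-17) = 799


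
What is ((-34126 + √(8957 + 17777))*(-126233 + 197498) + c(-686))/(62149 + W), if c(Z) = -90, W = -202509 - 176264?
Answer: 303998685/39578 - 71265*√26734/316624 ≈ 7644.2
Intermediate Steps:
W = -378773
((-34126 + √(8957 + 17777))*(-126233 + 197498) + c(-686))/(62149 + W) = ((-34126 + √(8957 + 17777))*(-126233 + 197498) - 90)/(62149 - 378773) = ((-34126 + √26734)*71265 - 90)/(-316624) = ((-2431989390 + 71265*√26734) - 90)*(-1/316624) = (-2431989480 + 71265*√26734)*(-1/316624) = 303998685/39578 - 71265*√26734/316624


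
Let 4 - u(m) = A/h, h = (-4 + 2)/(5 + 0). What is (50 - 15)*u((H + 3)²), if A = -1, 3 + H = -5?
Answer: 105/2 ≈ 52.500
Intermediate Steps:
H = -8 (H = -3 - 5 = -8)
h = -⅖ (h = -2/5 = -2*⅕ = -⅖ ≈ -0.40000)
u(m) = 3/2 (u(m) = 4 - (-1)/(-⅖) = 4 - (-1)*(-5)/2 = 4 - 1*5/2 = 4 - 5/2 = 3/2)
(50 - 15)*u((H + 3)²) = (50 - 15)*(3/2) = 35*(3/2) = 105/2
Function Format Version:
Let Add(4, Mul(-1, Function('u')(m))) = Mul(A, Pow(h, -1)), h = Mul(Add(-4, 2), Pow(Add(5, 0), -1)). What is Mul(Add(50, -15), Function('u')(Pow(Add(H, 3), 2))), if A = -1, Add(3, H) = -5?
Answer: Rational(105, 2) ≈ 52.500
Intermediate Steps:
H = -8 (H = Add(-3, -5) = -8)
h = Rational(-2, 5) (h = Mul(-2, Pow(5, -1)) = Mul(-2, Rational(1, 5)) = Rational(-2, 5) ≈ -0.40000)
Function('u')(m) = Rational(3, 2) (Function('u')(m) = Add(4, Mul(-1, Mul(-1, Pow(Rational(-2, 5), -1)))) = Add(4, Mul(-1, Mul(-1, Rational(-5, 2)))) = Add(4, Mul(-1, Rational(5, 2))) = Add(4, Rational(-5, 2)) = Rational(3, 2))
Mul(Add(50, -15), Function('u')(Pow(Add(H, 3), 2))) = Mul(Add(50, -15), Rational(3, 2)) = Mul(35, Rational(3, 2)) = Rational(105, 2)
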